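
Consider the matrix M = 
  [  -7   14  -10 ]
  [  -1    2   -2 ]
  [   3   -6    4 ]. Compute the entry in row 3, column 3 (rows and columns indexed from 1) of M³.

Characteristic polynomial: μ^3 + μ^2 - 2μ = μ(μ - 1)(μ + 2), so the eigenvalues are -2, 0, 1.
μ=-2: eigenvector (2, 0, -1).
μ=0: eigenvector (2, 1, 0).
μ=1: eigenvector (-3, -1, 1).
P = [[2, 2, -3], [0, 1, -1], [-1, 0, 1]], D = diag(-2, 0, 1), P⁻¹ = [[1, -2, 1], [1, -1, 2], [1, -2, 2]].
M³ = P·diag(-8, 0, 1)·P⁻¹ = [[-19, 38, -22], [-1, 2, -2], [9, -18, 10]].
The requested entry is 10.

10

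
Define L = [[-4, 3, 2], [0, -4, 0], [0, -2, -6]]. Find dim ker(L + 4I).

L + 4I = [[0, 3, 2], [0, 0, 0], [0, -2, -2]].
This matrix has rank 2, so its null space has dimension 3 − 2 = 1.

1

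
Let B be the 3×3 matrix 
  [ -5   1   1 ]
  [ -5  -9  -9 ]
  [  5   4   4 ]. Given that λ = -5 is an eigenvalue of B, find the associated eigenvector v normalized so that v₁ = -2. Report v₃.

B + 5I = [[0, 1, 1], [-5, -4, -9], [5, 4, 9]].
Solving (B + 5I)v = 0 gives the eigenspace spanned by (-2, -2, 2).
With v₁ = -2, v = (-2, -2, 2), so v₃ = 2.

2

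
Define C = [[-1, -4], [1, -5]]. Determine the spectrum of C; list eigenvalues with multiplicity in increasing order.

-3, -3

Characteristic polynomial: p(r) = r^2 + 6r + 9 = (r + 3)^2.
Roots (with multiplicity): -3, -3.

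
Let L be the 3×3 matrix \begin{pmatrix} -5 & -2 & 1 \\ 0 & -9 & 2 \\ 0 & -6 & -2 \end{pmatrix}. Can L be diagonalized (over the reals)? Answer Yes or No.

Characteristic polynomial: p(μ) = μ^3 + 16μ^2 + 85μ + 150 = (μ + 5)^2(μ + 6).
μ = -5 has algebraic multiplicity 2; rank(L + 5I) = 1, so geometric multiplicity = 2.
Every eigenvalue has geometric = algebraic multiplicity, so L is diagonalizable.

Yes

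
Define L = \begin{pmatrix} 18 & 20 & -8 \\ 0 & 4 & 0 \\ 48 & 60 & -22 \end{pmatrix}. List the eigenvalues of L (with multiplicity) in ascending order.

Characteristic polynomial: p(λ) = λ^3 - 28λ + 48 = (λ - 4)(λ - 2)(λ + 6).
Roots (with multiplicity): -6, 2, 4.

-6, 2, 4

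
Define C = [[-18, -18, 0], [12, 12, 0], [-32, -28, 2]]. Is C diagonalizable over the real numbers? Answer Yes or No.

Yes

Characteristic polynomial: p(μ) = μ^3 + 4μ^2 - 12μ = μ(μ - 2)(μ + 6).
All 3 eigenvalues are distinct, so C is diagonalizable.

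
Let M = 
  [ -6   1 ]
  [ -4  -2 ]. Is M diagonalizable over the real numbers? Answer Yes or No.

Characteristic polynomial: p(r) = r^2 + 8r + 16 = (r + 4)^2.
r = -4 has algebraic multiplicity 2; rank(M + 4I) = 1, so geometric multiplicity = 1.
Geometric multiplicity < algebraic multiplicity, so M is not diagonalizable.

No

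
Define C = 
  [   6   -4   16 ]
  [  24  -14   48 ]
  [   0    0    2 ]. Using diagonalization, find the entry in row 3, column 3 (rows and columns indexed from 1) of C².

4

Characteristic polynomial: μ^3 + 6μ^2 - 4μ - 24 = (μ - 2)(μ + 2)(μ + 6), so the eigenvalues are -6, -2, 2.
μ=-2: eigenvector (1, 2, 0).
μ=-6: eigenvector (1, 3, 0).
μ=2: eigenvector (2, 6, 1).
P = [[1, 1, 2], [2, 3, 6], [0, 0, 1]], D = diag(-2, -6, 2), P⁻¹ = [[3, -1, 0], [-2, 1, -2], [0, 0, 1]].
C² = P·diag(4, 36, 4)·P⁻¹ = [[-60, 32, -64], [-192, 100, -192], [0, 0, 4]].
The requested entry is 4.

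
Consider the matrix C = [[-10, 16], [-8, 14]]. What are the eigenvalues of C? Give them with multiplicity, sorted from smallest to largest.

-2, 6

Characteristic polynomial: p(μ) = μ^2 - 4μ - 12 = (μ - 6)(μ + 2).
Roots (with multiplicity): -2, 6.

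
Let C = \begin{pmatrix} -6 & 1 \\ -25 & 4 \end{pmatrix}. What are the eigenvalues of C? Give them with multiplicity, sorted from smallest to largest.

Characteristic polynomial: p(t) = t^2 + 2t + 1 = (t + 1)^2.
Roots (with multiplicity): -1, -1.

-1, -1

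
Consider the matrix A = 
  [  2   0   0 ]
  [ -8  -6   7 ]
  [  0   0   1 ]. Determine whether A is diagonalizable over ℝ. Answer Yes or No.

Characteristic polynomial: p(r) = r^3 + 3r^2 - 16r + 12 = (r - 2)(r - 1)(r + 6).
All 3 eigenvalues are distinct, so A is diagonalizable.

Yes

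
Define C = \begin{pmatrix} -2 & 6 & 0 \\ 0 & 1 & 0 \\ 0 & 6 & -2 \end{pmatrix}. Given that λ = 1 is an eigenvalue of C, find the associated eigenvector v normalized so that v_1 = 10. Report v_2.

5

C − 1I = [[-3, 6, 0], [0, 0, 0], [0, 6, -3]].
Solving (C − 1I)v = 0 gives the eigenspace spanned by (10, 5, 10).
With v_1 = 10, v = (10, 5, 10), so v_2 = 5.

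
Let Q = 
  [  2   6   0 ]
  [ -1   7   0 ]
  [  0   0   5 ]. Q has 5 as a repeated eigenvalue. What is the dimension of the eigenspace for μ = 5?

Q − 5I = [[-3, 6, 0], [-1, 2, 0], [0, 0, 0]].
This matrix has rank 1, so its null space has dimension 3 − 1 = 2.

2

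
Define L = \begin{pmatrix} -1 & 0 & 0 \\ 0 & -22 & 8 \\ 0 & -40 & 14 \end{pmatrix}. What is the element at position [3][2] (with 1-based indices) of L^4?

Characteristic polynomial: λ^3 + 9λ^2 + 20λ + 12 = (λ + 1)(λ + 2)(λ + 6), so the eigenvalues are -6, -2, -1.
λ=-2: eigenvector (0, 2, 5).
λ=-6: eigenvector (0, 1, 2).
λ=-1: eigenvector (1, 0, 0).
P = [[0, 0, 1], [2, 1, 0], [5, 2, 0]], D = diag(-2, -6, -1), P⁻¹ = [[0, -2, 1], [0, 5, -2], [1, 0, 0]].
L⁴ = P·diag(16, 1296, 1)·P⁻¹ = [[1, 0, 0], [0, 6416, -2560], [0, 12800, -5104]].
The requested entry is 12800.

12800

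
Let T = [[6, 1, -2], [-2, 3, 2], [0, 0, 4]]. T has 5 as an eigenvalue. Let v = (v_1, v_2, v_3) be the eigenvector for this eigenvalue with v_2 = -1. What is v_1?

T − 5I = [[1, 1, -2], [-2, -2, 2], [0, 0, -1]].
Solving (T − 5I)v = 0 gives the eigenspace spanned by (1, -1, 0).
With v_2 = -1, v = (1, -1, 0), so v_1 = 1.

1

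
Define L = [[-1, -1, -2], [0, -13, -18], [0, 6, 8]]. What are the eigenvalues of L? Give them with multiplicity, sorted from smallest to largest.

-4, -1, -1

Characteristic polynomial: p(t) = t^3 + 6t^2 + 9t + 4 = (t + 1)^2(t + 4).
Roots (with multiplicity): -4, -1, -1.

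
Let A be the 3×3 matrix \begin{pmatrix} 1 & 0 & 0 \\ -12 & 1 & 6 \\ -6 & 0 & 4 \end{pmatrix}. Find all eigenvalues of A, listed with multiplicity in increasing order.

Characteristic polynomial: p(r) = r^3 - 6r^2 + 9r - 4 = (r - 4)(r - 1)^2.
Roots (with multiplicity): 1, 1, 4.

1, 1, 4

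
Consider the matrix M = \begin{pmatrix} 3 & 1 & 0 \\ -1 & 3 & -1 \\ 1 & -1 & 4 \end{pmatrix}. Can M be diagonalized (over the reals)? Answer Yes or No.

No

Characteristic polynomial: p(s) = s^3 - 10s^2 + 33s - 36 = (s - 4)(s - 3)^2.
s = 3 has algebraic multiplicity 2; rank(M − 3I) = 2, so geometric multiplicity = 1.
Geometric multiplicity < algebraic multiplicity, so M is not diagonalizable.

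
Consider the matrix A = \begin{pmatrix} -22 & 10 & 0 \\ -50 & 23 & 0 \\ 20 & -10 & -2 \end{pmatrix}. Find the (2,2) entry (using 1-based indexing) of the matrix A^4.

341

Characteristic polynomial: t^3 + t^2 - 8t - 12 = (t - 3)(t + 2)^2, so the eigenvalues are -2, -2, 3.
t=-2: eigenvector (1, 2, 0).
t=3: eigenvector (2, 5, -2).
t=-2: eigenvector (-1, -2, 1).
P = [[1, 2, -1], [2, 5, -2], [0, -2, 1]], D = diag(-2, 3, -2), P⁻¹ = [[1, 0, 1], [-2, 1, 0], [-4, 2, 1]].
A⁴ = P·diag(16, 81, 16)·P⁻¹ = [[-244, 130, 0], [-650, 341, 0], [260, -130, 16]].
The requested entry is 341.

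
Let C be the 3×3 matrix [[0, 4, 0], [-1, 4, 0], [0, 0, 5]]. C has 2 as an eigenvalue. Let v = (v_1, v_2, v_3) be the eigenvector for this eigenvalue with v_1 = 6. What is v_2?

C − 2I = [[-2, 4, 0], [-1, 2, 0], [0, 0, 3]].
Solving (C − 2I)v = 0 gives the eigenspace spanned by (6, 3, 0).
With v_1 = 6, v = (6, 3, 0), so v_2 = 3.

3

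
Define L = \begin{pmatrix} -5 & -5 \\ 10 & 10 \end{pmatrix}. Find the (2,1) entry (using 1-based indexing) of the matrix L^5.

Characteristic polynomial: λ^2 - 5λ = λ(λ - 5), so the eigenvalues are 0, 5.
λ=5: eigenvector (-1, 2).
λ=0: eigenvector (-1, 1).
P = [[-1, -1], [2, 1]], D = diag(5, 0), P⁻¹ = [[1, 1], [-2, -1]].
L⁵ = P·diag(3125, 0)·P⁻¹ = [[-3125, -3125], [6250, 6250]].
The requested entry is 6250.

6250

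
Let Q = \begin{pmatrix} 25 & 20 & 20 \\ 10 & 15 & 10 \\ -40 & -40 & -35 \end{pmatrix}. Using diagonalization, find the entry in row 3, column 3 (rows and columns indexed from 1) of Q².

Characteristic polynomial: s^3 - 5s^2 - 25s + 125 = (s - 5)^2(s + 5), so the eigenvalues are -5, 5, 5.
s=5: eigenvector (1, 0, -1).
s=5: eigenvector (0, 1, -1).
s=-5: eigenvector (-2, -1, 4).
P = [[1, 0, -2], [0, 1, -1], [-1, -1, 4]], D = diag(5, 5, -5), P⁻¹ = [[3, 2, 2], [1, 2, 1], [1, 1, 1]].
Q² = P·diag(25, 25, 25)·P⁻¹ = [[25, 0, 0], [0, 25, 0], [0, 0, 25]].
The requested entry is 25.

25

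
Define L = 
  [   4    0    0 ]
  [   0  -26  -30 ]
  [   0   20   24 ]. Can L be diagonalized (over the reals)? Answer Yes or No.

Yes

Characteristic polynomial: p(s) = s^3 - 2s^2 - 32s + 96 = (s - 4)^2(s + 6).
s = 4 has algebraic multiplicity 2; rank(L − 4I) = 1, so geometric multiplicity = 2.
Every eigenvalue has geometric = algebraic multiplicity, so L is diagonalizable.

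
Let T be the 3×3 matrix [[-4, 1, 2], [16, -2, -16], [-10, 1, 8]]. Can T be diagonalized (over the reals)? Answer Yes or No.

No

Characteristic polynomial: p(s) = s^3 - 2s^2 - 20s - 24 = (s - 6)(s + 2)^2.
s = -2 has algebraic multiplicity 2; rank(T + 2I) = 2, so geometric multiplicity = 1.
Geometric multiplicity < algebraic multiplicity, so T is not diagonalizable.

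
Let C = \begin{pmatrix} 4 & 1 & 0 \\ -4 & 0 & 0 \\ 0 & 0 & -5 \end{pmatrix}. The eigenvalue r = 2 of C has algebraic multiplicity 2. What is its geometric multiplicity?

C − 2I = [[2, 1, 0], [-4, -2, 0], [0, 0, -7]].
This matrix has rank 2, so its null space has dimension 3 − 2 = 1.

1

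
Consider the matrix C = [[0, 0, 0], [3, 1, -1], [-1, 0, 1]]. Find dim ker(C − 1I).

1

C − 1I = [[-1, 0, 0], [3, 0, -1], [-1, 0, 0]].
This matrix has rank 2, so its null space has dimension 3 − 2 = 1.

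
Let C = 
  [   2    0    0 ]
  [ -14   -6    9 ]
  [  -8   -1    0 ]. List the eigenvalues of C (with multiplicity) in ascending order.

Characteristic polynomial: p(μ) = μ^3 + 4μ^2 - 3μ - 18 = (μ - 2)(μ + 3)^2.
Roots (with multiplicity): -3, -3, 2.

-3, -3, 2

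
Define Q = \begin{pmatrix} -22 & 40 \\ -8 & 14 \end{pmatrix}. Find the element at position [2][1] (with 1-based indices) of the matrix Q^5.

-15488

Characteristic polynomial: t^2 + 8t + 12 = (t + 2)(t + 6), so the eigenvalues are -6, -2.
t=-6: eigenvector (5, 2).
t=-2: eigenvector (2, 1).
P = [[5, 2], [2, 1]], D = diag(-6, -2), P⁻¹ = [[1, -2], [-2, 5]].
Q⁵ = P·diag(-7776, -32)·P⁻¹ = [[-38752, 77440], [-15488, 30944]].
The requested entry is -15488.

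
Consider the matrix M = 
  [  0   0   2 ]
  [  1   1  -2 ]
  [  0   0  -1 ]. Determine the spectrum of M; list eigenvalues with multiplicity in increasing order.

-1, 0, 1

Characteristic polynomial: p(λ) = λ^3 - λ = λ(λ - 1)(λ + 1).
Roots (with multiplicity): -1, 0, 1.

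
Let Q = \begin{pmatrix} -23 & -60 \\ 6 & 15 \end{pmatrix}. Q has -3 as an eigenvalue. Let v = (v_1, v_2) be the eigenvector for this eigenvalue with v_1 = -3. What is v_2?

1

Q + 3I = [[-20, -60], [6, 18]].
Solving (Q + 3I)v = 0 gives the eigenspace spanned by (-3, 1).
With v_1 = -3, v = (-3, 1), so v_2 = 1.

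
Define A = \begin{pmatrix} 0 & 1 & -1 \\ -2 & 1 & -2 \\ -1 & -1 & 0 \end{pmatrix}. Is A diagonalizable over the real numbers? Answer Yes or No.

Characteristic polynomial: p(r) = r^3 - r^2 - r + 1 = (r - 1)^2(r + 1).
r = 1 has algebraic multiplicity 2; rank(A − 1I) = 2, so geometric multiplicity = 1.
Geometric multiplicity < algebraic multiplicity, so A is not diagonalizable.

No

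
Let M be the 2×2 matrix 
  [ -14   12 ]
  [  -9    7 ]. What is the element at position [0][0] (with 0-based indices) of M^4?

Characteristic polynomial: t^2 + 7t + 10 = (t + 2)(t + 5), so the eigenvalues are -5, -2.
t=-2: eigenvector (-1, -1).
t=-5: eigenvector (4, 3).
P = [[-1, 4], [-1, 3]], D = diag(-2, -5), P⁻¹ = [[3, -4], [1, -1]].
M⁴ = P·diag(16, 625)·P⁻¹ = [[2452, -2436], [1827, -1811]].
The requested entry is 2452.

2452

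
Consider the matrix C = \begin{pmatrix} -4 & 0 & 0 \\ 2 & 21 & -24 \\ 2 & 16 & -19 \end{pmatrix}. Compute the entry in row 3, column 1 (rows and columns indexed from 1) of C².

-14

Characteristic polynomial: r^3 + 2r^2 - 23r - 60 = (r - 5)(r + 3)(r + 4), so the eigenvalues are -4, -3, 5.
r=-4: eigenvector (1, -2, -2).
r=5: eigenvector (0, 3, 2).
r=-3: eigenvector (0, 1, 1).
P = [[1, 0, 0], [-2, 3, 1], [-2, 2, 1]], D = diag(-4, 5, -3), P⁻¹ = [[1, 0, 0], [0, 1, -1], [2, -2, 3]].
C² = P·diag(16, 25, 9)·P⁻¹ = [[16, 0, 0], [-14, 57, -48], [-14, 32, -23]].
The requested entry is -14.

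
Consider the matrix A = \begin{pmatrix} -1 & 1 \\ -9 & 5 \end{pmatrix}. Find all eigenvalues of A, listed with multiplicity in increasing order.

Characteristic polynomial: p(μ) = μ^2 - 4μ + 4 = (μ - 2)^2.
Roots (with multiplicity): 2, 2.

2, 2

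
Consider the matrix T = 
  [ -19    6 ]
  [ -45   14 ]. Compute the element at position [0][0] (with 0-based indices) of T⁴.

1531

Characteristic polynomial: s^2 + 5s + 4 = (s + 1)(s + 4), so the eigenvalues are -4, -1.
s=-1: eigenvector (1, 3).
s=-4: eigenvector (-2, -5).
P = [[1, -2], [3, -5]], D = diag(-1, -4), P⁻¹ = [[-5, 2], [-3, 1]].
T⁴ = P·diag(1, 256)·P⁻¹ = [[1531, -510], [3825, -1274]].
The requested entry is 1531.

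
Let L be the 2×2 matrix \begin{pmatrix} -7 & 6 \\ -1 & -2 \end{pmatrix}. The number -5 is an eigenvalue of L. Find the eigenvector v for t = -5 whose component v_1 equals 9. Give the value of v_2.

3

L + 5I = [[-2, 6], [-1, 3]].
Solving (L + 5I)v = 0 gives the eigenspace spanned by (9, 3).
With v_1 = 9, v = (9, 3), so v_2 = 3.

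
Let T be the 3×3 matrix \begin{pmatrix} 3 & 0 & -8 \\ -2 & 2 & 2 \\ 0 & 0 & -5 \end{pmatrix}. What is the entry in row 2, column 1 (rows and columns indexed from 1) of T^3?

Characteristic polynomial: μ^3 - 19μ + 30 = (μ - 3)(μ - 2)(μ + 5), so the eigenvalues are -5, 2, 3.
μ=3: eigenvector (1, -2, 0).
μ=2: eigenvector (0, 1, 0).
μ=-5: eigenvector (1, 0, 1).
P = [[1, 0, 1], [-2, 1, 0], [0, 0, 1]], D = diag(3, 2, -5), P⁻¹ = [[1, 0, -1], [2, 1, -2], [0, 0, 1]].
T³ = P·diag(27, 8, -125)·P⁻¹ = [[27, 0, -152], [-38, 8, 38], [0, 0, -125]].
The requested entry is -38.

-38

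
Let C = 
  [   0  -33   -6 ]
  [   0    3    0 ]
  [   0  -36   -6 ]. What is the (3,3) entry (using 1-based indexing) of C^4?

Characteristic polynomial: μ^3 + 3μ^2 - 18μ = μ(μ - 3)(μ + 6), so the eigenvalues are -6, 0, 3.
μ=-6: eigenvector (1, 0, 1).
μ=3: eigenvector (-3, 1, -4).
μ=0: eigenvector (1, 0, 0).
P = [[1, -3, 1], [0, 1, 0], [1, -4, 0]], D = diag(-6, 3, 0), P⁻¹ = [[0, 4, 1], [0, 1, 0], [1, -1, -1]].
C⁴ = P·diag(1296, 81, 0)·P⁻¹ = [[0, 4941, 1296], [0, 81, 0], [0, 4860, 1296]].
The requested entry is 1296.

1296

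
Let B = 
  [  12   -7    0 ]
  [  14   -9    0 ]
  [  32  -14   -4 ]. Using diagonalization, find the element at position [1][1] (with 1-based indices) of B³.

258

Characteristic polynomial: μ^3 + μ^2 - 22μ - 40 = (μ - 5)(μ + 2)(μ + 4), so the eigenvalues are -4, -2, 5.
μ=-2: eigenvector (1, 2, 2).
μ=-4: eigenvector (0, 0, 1).
μ=5: eigenvector (-1, -1, -2).
P = [[1, 0, -1], [2, 0, -1], [2, 1, -2]], D = diag(-2, -4, 5), P⁻¹ = [[-1, 1, 0], [-2, 0, 1], [-2, 1, 0]].
B³ = P·diag(-8, -64, 125)·P⁻¹ = [[258, -133, 0], [266, -141, 0], [644, -266, -64]].
The requested entry is 258.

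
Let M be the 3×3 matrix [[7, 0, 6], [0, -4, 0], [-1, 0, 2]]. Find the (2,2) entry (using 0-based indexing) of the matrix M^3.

Characteristic polynomial: λ^3 - 5λ^2 - 16λ + 80 = (λ - 5)(λ - 4)(λ + 4), so the eigenvalues are -4, 4, 5.
λ=5: eigenvector (3, 0, -1).
λ=-4: eigenvector (0, 1, 0).
λ=4: eigenvector (-2, 0, 1).
P = [[3, 0, -2], [0, 1, 0], [-1, 0, 1]], D = diag(5, -4, 4), P⁻¹ = [[1, 0, 2], [0, 1, 0], [1, 0, 3]].
M³ = P·diag(125, -64, 64)·P⁻¹ = [[247, 0, 366], [0, -64, 0], [-61, 0, -58]].
The requested entry is -58.

-58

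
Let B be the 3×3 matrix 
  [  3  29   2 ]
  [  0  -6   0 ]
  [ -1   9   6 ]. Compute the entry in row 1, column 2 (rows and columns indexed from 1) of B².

-69

Characteristic polynomial: r^3 - 3r^2 - 34r + 120 = (r - 5)(r - 4)(r + 6), so the eigenvalues are -6, 4, 5.
r=4: eigenvector (2, 0, 1).
r=-6: eigenvector (-3, 1, -1).
r=5: eigenvector (1, 0, 1).
P = [[2, -3, 1], [0, 1, 0], [1, -1, 1]], D = diag(4, -6, 5), P⁻¹ = [[1, 2, -1], [0, 1, 0], [-1, -1, 2]].
B² = P·diag(16, 36, 25)·P⁻¹ = [[7, -69, 18], [0, 36, 0], [-9, -29, 34]].
The requested entry is -69.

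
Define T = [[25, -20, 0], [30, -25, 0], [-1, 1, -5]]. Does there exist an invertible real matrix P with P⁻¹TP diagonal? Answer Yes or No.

Characteristic polynomial: p(s) = s^3 + 5s^2 - 25s - 125 = (s - 5)(s + 5)^2.
s = -5 has algebraic multiplicity 2; rank(T + 5I) = 2, so geometric multiplicity = 1.
Geometric multiplicity < algebraic multiplicity, so T is not diagonalizable.

No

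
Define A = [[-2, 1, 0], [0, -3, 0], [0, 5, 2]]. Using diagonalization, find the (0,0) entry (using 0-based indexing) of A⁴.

16

Characteristic polynomial: μ^3 + 3μ^2 - 4μ - 12 = (μ - 2)(μ + 2)(μ + 3), so the eigenvalues are -3, -2, 2.
μ=-2: eigenvector (1, 0, 0).
μ=2: eigenvector (0, 0, 1).
μ=-3: eigenvector (-1, 1, -1).
P = [[1, 0, -1], [0, 0, 1], [0, 1, -1]], D = diag(-2, 2, -3), P⁻¹ = [[1, 1, 0], [0, 1, 1], [0, 1, 0]].
A⁴ = P·diag(16, 16, 81)·P⁻¹ = [[16, -65, 0], [0, 81, 0], [0, -65, 16]].
The requested entry is 16.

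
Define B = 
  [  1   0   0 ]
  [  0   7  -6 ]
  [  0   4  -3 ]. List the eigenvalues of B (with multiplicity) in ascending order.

1, 1, 3

Characteristic polynomial: p(r) = r^3 - 5r^2 + 7r - 3 = (r - 3)(r - 1)^2.
Roots (with multiplicity): 1, 1, 3.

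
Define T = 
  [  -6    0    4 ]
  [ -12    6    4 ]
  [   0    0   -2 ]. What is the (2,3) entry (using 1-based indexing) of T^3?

Characteristic polynomial: s^3 + 2s^2 - 36s - 72 = (s - 6)(s + 2)(s + 6), so the eigenvalues are -6, -2, 6.
s=-6: eigenvector (1, 1, 0).
s=6: eigenvector (0, 1, 0).
s=-2: eigenvector (1, 1, 1).
P = [[1, 0, 1], [1, 1, 1], [0, 0, 1]], D = diag(-6, 6, -2), P⁻¹ = [[1, 0, -1], [-1, 1, 0], [0, 0, 1]].
T³ = P·diag(-216, 216, -8)·P⁻¹ = [[-216, 0, 208], [-432, 216, 208], [0, 0, -8]].
The requested entry is 208.

208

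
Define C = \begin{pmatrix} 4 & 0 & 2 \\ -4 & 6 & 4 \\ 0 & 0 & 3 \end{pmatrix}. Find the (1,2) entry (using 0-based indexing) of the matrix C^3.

148

Characteristic polynomial: s^3 - 13s^2 + 54s - 72 = (s - 6)(s - 4)(s - 3), so the eigenvalues are 3, 4, 6.
s=3: eigenvector (-2, -4, 1).
s=6: eigenvector (0, 1, 0).
s=4: eigenvector (1, 2, 0).
P = [[-2, 0, 1], [-4, 1, 2], [1, 0, 0]], D = diag(3, 6, 4), P⁻¹ = [[0, 0, 1], [-2, 1, 0], [1, 0, 2]].
C³ = P·diag(27, 216, 64)·P⁻¹ = [[64, 0, 74], [-304, 216, 148], [0, 0, 27]].
The requested entry is 148.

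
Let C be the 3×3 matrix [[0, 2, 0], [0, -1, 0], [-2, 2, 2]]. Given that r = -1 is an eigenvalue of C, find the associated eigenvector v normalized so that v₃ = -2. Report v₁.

C + 1I = [[1, 2, 0], [0, 0, 0], [-2, 2, 3]].
Solving (C + 1I)v = 0 gives the eigenspace spanned by (-2, 1, -2).
With v₃ = -2, v = (-2, 1, -2), so v₁ = -2.

-2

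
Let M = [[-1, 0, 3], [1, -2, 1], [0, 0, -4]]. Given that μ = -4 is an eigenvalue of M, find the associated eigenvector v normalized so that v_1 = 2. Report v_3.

M + 4I = [[3, 0, 3], [1, 2, 1], [0, 0, 0]].
Solving (M + 4I)v = 0 gives the eigenspace spanned by (2, 0, -2).
With v_1 = 2, v = (2, 0, -2), so v_3 = -2.

-2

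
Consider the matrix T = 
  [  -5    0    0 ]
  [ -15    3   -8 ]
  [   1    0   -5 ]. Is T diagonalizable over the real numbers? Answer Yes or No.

Characteristic polynomial: p(r) = r^3 + 7r^2 - 5r - 75 = (r - 3)(r + 5)^2.
r = -5 has algebraic multiplicity 2; rank(T + 5I) = 2, so geometric multiplicity = 1.
Geometric multiplicity < algebraic multiplicity, so T is not diagonalizable.

No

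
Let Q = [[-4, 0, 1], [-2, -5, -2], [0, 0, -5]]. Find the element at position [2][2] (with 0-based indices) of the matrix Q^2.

25

Characteristic polynomial: μ^3 + 14μ^2 + 65μ + 100 = (μ + 4)(μ + 5)^2, so the eigenvalues are -5, -5, -4.
μ=-4: eigenvector (1, -2, 0).
μ=-5: eigenvector (-1, 0, 1).
μ=-5: eigenvector (1, 1, -1).
P = [[1, -1, 1], [-2, 0, 1], [0, 1, -1]], D = diag(-4, -5, -5), P⁻¹ = [[1, 0, 1], [2, 1, 3], [2, 1, 2]].
Q² = P·diag(16, 25, 25)·P⁻¹ = [[16, 0, -9], [18, 25, 18], [0, 0, 25]].
The requested entry is 25.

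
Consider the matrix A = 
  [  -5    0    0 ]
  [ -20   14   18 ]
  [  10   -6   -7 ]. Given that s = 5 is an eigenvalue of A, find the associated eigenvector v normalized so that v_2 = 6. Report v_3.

A − 5I = [[-10, 0, 0], [-20, 9, 18], [10, -6, -12]].
Solving (A − 5I)v = 0 gives the eigenspace spanned by (0, 6, -3).
With v_2 = 6, v = (0, 6, -3), so v_3 = -3.

-3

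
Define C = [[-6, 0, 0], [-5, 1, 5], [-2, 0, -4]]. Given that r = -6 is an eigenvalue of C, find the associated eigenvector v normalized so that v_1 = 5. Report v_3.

C + 6I = [[0, 0, 0], [-5, 7, 5], [-2, 0, 2]].
Solving (C + 6I)v = 0 gives the eigenspace spanned by (5, 0, 5).
With v_1 = 5, v = (5, 0, 5), so v_3 = 5.

5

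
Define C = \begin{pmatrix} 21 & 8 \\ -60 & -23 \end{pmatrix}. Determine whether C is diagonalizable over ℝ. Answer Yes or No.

Characteristic polynomial: p(t) = t^2 + 2t - 3 = (t - 1)(t + 3).
All 2 eigenvalues are distinct, so C is diagonalizable.

Yes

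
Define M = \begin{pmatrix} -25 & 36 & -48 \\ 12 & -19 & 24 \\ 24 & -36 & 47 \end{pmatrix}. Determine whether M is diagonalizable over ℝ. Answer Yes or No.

Characteristic polynomial: p(s) = s^3 - 3s^2 - 9s - 5 = (s - 5)(s + 1)^2.
s = -1 has algebraic multiplicity 2; rank(M + 1I) = 1, so geometric multiplicity = 2.
Every eigenvalue has geometric = algebraic multiplicity, so M is diagonalizable.

Yes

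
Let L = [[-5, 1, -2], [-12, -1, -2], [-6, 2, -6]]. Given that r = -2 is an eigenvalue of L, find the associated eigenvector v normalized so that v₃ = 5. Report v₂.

L + 2I = [[-3, 1, -2], [-12, 1, -2], [-6, 2, -4]].
Solving (L + 2I)v = 0 gives the eigenspace spanned by (0, 10, 5).
With v₃ = 5, v = (0, 10, 5), so v₂ = 10.

10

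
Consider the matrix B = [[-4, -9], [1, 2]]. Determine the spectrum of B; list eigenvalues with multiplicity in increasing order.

Characteristic polynomial: p(r) = r^2 + 2r + 1 = (r + 1)^2.
Roots (with multiplicity): -1, -1.

-1, -1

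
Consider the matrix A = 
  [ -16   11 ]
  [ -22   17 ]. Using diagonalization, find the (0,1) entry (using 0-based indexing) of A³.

Characteristic polynomial: t^2 - t - 30 = (t - 6)(t + 5), so the eigenvalues are -5, 6.
t=-5: eigenvector (-1, -1).
t=6: eigenvector (1, 2).
P = [[-1, 1], [-1, 2]], D = diag(-5, 6), P⁻¹ = [[-2, 1], [-1, 1]].
A³ = P·diag(-125, 216)·P⁻¹ = [[-466, 341], [-682, 557]].
The requested entry is 341.

341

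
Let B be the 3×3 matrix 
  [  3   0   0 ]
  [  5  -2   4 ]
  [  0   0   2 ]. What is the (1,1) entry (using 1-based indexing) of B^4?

81

Characteristic polynomial: r^3 - 3r^2 - 4r + 12 = (r - 3)(r - 2)(r + 2), so the eigenvalues are -2, 2, 3.
r=3: eigenvector (1, 1, 0).
r=-2: eigenvector (0, 1, 0).
r=2: eigenvector (0, 1, 1).
P = [[1, 0, 0], [1, 1, 1], [0, 0, 1]], D = diag(3, -2, 2), P⁻¹ = [[1, 0, 0], [-1, 1, -1], [0, 0, 1]].
B⁴ = P·diag(81, 16, 16)·P⁻¹ = [[81, 0, 0], [65, 16, 0], [0, 0, 16]].
The requested entry is 81.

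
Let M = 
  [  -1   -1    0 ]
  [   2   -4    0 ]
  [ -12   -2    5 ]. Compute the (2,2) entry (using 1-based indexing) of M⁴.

Characteristic polynomial: λ^3 - 19λ - 30 = (λ - 5)(λ + 2)(λ + 3), so the eigenvalues are -3, -2, 5.
λ=-2: eigenvector (1, 1, 2).
λ=-3: eigenvector (1, 2, 2).
λ=5: eigenvector (0, 0, 1).
P = [[1, 1, 0], [1, 2, 0], [2, 2, 1]], D = diag(-2, -3, 5), P⁻¹ = [[2, -1, 0], [-1, 1, 0], [-2, 0, 1]].
M⁴ = P·diag(16, 81, 625)·P⁻¹ = [[-49, 65, 0], [-130, 146, 0], [-1348, 130, 625]].
The requested entry is 146.

146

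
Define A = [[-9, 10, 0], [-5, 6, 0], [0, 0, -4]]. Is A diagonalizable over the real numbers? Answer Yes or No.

Characteristic polynomial: p(λ) = λ^3 + 7λ^2 + 8λ - 16 = (λ - 1)(λ + 4)^2.
λ = -4 has algebraic multiplicity 2; rank(A + 4I) = 1, so geometric multiplicity = 2.
Every eigenvalue has geometric = algebraic multiplicity, so A is diagonalizable.

Yes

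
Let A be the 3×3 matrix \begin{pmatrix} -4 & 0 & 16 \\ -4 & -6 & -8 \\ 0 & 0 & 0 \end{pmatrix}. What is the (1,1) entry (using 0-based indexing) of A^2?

36

Characteristic polynomial: μ^3 + 10μ^2 + 24μ = μ(μ + 4)(μ + 6), so the eigenvalues are -6, -4, 0.
μ=-4: eigenvector (1, -2, 0).
μ=-6: eigenvector (0, 1, 0).
μ=0: eigenvector (4, -4, 1).
P = [[1, 0, 4], [-2, 1, -4], [0, 0, 1]], D = diag(-4, -6, 0), P⁻¹ = [[1, 0, -4], [2, 1, -4], [0, 0, 1]].
A² = P·diag(16, 36, 0)·P⁻¹ = [[16, 0, -64], [40, 36, -16], [0, 0, 0]].
The requested entry is 36.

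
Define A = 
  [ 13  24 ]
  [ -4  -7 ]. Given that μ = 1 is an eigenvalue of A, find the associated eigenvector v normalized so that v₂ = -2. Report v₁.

4

A − 1I = [[12, 24], [-4, -8]].
Solving (A − 1I)v = 0 gives the eigenspace spanned by (4, -2).
With v₂ = -2, v = (4, -2), so v₁ = 4.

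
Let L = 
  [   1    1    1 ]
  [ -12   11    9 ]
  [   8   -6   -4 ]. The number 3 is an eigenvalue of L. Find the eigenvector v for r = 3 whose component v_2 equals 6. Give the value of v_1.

L − 3I = [[-2, 1, 1], [-12, 8, 9], [8, -6, -7]].
Solving (L − 3I)v = 0 gives the eigenspace spanned by (1, 6, -4).
With v_2 = 6, v = (1, 6, -4), so v_1 = 1.

1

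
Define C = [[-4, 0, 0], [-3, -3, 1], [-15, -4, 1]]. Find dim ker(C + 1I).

1

C + 1I = [[-3, 0, 0], [-3, -2, 1], [-15, -4, 2]].
This matrix has rank 2, so its null space has dimension 3 − 2 = 1.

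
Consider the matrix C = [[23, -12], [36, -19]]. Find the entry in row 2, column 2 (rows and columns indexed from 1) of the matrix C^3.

Characteristic polynomial: μ^2 - 4μ - 5 = (μ - 5)(μ + 1), so the eigenvalues are -1, 5.
μ=-1: eigenvector (1, 2).
μ=5: eigenvector (-2, -3).
P = [[1, -2], [2, -3]], D = diag(-1, 5), P⁻¹ = [[-3, 2], [-2, 1]].
C³ = P·diag(-1, 125)·P⁻¹ = [[503, -252], [756, -379]].
The requested entry is -379.

-379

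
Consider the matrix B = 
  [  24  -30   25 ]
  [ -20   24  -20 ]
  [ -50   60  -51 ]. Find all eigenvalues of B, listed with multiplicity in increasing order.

-6, -1, 4

Characteristic polynomial: p(λ) = λ^3 + 3λ^2 - 22λ - 24 = (λ - 4)(λ + 1)(λ + 6).
Roots (with multiplicity): -6, -1, 4.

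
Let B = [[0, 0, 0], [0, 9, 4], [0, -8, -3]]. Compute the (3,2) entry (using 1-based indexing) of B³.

-248

Characteristic polynomial: r^3 - 6r^2 + 5r = r(r - 5)(r - 1), so the eigenvalues are 0, 1, 5.
r=0: eigenvector (1, 0, 0).
r=5: eigenvector (0, 1, -1).
r=1: eigenvector (0, -1, 2).
P = [[1, 0, 0], [0, 1, -1], [0, -1, 2]], D = diag(0, 5, 1), P⁻¹ = [[1, 0, 0], [0, 2, 1], [0, 1, 1]].
B³ = P·diag(0, 125, 1)·P⁻¹ = [[0, 0, 0], [0, 249, 124], [0, -248, -123]].
The requested entry is -248.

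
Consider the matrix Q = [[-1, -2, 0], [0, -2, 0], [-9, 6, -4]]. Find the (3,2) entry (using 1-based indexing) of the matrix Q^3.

Characteristic polynomial: r^3 + 7r^2 + 14r + 8 = (r + 1)(r + 2)(r + 4), so the eigenvalues are -4, -2, -1.
r=-1: eigenvector (1, 0, -3).
r=-2: eigenvector (2, 1, -6).
r=-4: eigenvector (0, 0, 1).
P = [[1, 2, 0], [0, 1, 0], [-3, -6, 1]], D = diag(-1, -2, -4), P⁻¹ = [[1, -2, 0], [0, 1, 0], [3, 0, 1]].
Q³ = P·diag(-1, -8, -64)·P⁻¹ = [[-1, -14, 0], [0, -8, 0], [-189, 42, -64]].
The requested entry is 42.

42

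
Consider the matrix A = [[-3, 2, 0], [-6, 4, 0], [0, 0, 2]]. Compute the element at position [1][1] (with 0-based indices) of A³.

Characteristic polynomial: r^3 - 3r^2 + 2r = r(r - 2)(r - 1), so the eigenvalues are 0, 1, 2.
r=1: eigenvector (1, 2, 0).
r=0: eigenvector (-2, -3, 0).
r=2: eigenvector (0, 0, 1).
P = [[1, -2, 0], [2, -3, 0], [0, 0, 1]], D = diag(1, 0, 2), P⁻¹ = [[-3, 2, 0], [-2, 1, 0], [0, 0, 1]].
A³ = P·diag(1, 0, 8)·P⁻¹ = [[-3, 2, 0], [-6, 4, 0], [0, 0, 8]].
The requested entry is 4.

4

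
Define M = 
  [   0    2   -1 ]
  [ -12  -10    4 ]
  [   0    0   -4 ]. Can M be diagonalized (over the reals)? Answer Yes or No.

No

Characteristic polynomial: p(s) = s^3 + 14s^2 + 64s + 96 = (s + 4)^2(s + 6).
s = -4 has algebraic multiplicity 2; rank(M + 4I) = 2, so geometric multiplicity = 1.
Geometric multiplicity < algebraic multiplicity, so M is not diagonalizable.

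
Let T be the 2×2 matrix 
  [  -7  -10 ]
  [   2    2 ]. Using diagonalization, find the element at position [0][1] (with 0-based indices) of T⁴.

Characteristic polynomial: μ^2 + 5μ + 6 = (μ + 2)(μ + 3), so the eigenvalues are -3, -2.
μ=-2: eigenvector (-2, 1).
μ=-3: eigenvector (5, -2).
P = [[-2, 5], [1, -2]], D = diag(-2, -3), P⁻¹ = [[2, 5], [1, 2]].
T⁴ = P·diag(16, 81)·P⁻¹ = [[341, 650], [-130, -244]].
The requested entry is 650.

650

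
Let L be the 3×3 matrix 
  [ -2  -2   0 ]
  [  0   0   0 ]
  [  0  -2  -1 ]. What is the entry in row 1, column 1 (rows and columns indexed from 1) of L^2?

Characteristic polynomial: r^3 + 3r^2 + 2r = r(r + 1)(r + 2), so the eigenvalues are -2, -1, 0.
r=-2: eigenvector (1, 0, 0).
r=-1: eigenvector (0, 0, 1).
r=0: eigenvector (-1, 1, -2).
P = [[1, 0, -1], [0, 0, 1], [0, 1, -2]], D = diag(-2, -1, 0), P⁻¹ = [[1, 1, 0], [0, 2, 1], [0, 1, 0]].
L² = P·diag(4, 1, 0)·P⁻¹ = [[4, 4, 0], [0, 0, 0], [0, 2, 1]].
The requested entry is 4.

4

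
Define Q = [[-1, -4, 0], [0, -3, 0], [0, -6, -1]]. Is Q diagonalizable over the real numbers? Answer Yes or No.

Characteristic polynomial: p(μ) = μ^3 + 5μ^2 + 7μ + 3 = (μ + 1)^2(μ + 3).
μ = -1 has algebraic multiplicity 2; rank(Q + 1I) = 1, so geometric multiplicity = 2.
Every eigenvalue has geometric = algebraic multiplicity, so Q is diagonalizable.

Yes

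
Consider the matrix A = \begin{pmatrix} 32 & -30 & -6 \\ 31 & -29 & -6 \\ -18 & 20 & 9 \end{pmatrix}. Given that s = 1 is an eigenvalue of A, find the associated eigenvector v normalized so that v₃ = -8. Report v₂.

A − 1I = [[31, -30, -6], [31, -30, -6], [-18, 20, 8]].
Solving (A − 1I)v = 0 gives the eigenspace spanned by (12, 14, -8).
With v₃ = -8, v = (12, 14, -8), so v₂ = 14.

14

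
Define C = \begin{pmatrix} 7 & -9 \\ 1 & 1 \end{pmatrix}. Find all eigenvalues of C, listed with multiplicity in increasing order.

Characteristic polynomial: p(t) = t^2 - 8t + 16 = (t - 4)^2.
Roots (with multiplicity): 4, 4.

4, 4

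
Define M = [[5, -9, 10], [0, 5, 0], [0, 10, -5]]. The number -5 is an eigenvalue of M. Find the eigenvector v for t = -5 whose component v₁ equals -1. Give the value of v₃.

M + 5I = [[10, -9, 10], [0, 10, 0], [0, 10, 0]].
Solving (M + 5I)v = 0 gives the eigenspace spanned by (-1, 0, 1).
With v₁ = -1, v = (-1, 0, 1), so v₃ = 1.

1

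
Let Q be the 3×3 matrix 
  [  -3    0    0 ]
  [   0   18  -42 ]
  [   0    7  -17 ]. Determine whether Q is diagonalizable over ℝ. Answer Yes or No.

Yes

Characteristic polynomial: p(λ) = λ^3 + 2λ^2 - 15λ - 36 = (λ - 4)(λ + 3)^2.
λ = -3 has algebraic multiplicity 2; rank(Q + 3I) = 1, so geometric multiplicity = 2.
Every eigenvalue has geometric = algebraic multiplicity, so Q is diagonalizable.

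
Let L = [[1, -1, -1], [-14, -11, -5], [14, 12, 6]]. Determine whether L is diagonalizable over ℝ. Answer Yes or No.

Characteristic polynomial: p(λ) = λ^3 + 4λ^2 - 11λ + 6 = (λ - 1)^2(λ + 6).
λ = 1 has algebraic multiplicity 2; rank(L − 1I) = 2, so geometric multiplicity = 1.
Geometric multiplicity < algebraic multiplicity, so L is not diagonalizable.

No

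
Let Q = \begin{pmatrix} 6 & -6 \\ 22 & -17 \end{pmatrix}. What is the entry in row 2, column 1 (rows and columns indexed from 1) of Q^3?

2002

Characteristic polynomial: r^2 + 11r + 30 = (r + 5)(r + 6), so the eigenvalues are -6, -5.
r=-6: eigenvector (1, 2).
r=-5: eigenvector (-6, -11).
P = [[1, -6], [2, -11]], D = diag(-6, -5), P⁻¹ = [[-11, 6], [-2, 1]].
Q³ = P·diag(-216, -125)·P⁻¹ = [[876, -546], [2002, -1217]].
The requested entry is 2002.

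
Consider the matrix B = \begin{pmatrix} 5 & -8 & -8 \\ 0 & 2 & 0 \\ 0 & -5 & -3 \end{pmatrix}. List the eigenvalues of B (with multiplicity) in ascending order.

Characteristic polynomial: p(r) = r^3 - 4r^2 - 11r + 30 = (r - 5)(r - 2)(r + 3).
Roots (with multiplicity): -3, 2, 5.

-3, 2, 5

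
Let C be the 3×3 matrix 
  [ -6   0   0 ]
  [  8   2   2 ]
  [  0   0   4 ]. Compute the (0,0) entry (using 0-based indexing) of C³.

Characteristic polynomial: λ^3 - 28λ + 48 = (λ - 4)(λ - 2)(λ + 6), so the eigenvalues are -6, 2, 4.
λ=-6: eigenvector (1, -1, 0).
λ=2: eigenvector (0, 1, 0).
λ=4: eigenvector (0, 1, 1).
P = [[1, 0, 0], [-1, 1, 1], [0, 0, 1]], D = diag(-6, 2, 4), P⁻¹ = [[1, 0, 0], [1, 1, -1], [0, 0, 1]].
C³ = P·diag(-216, 8, 64)·P⁻¹ = [[-216, 0, 0], [224, 8, 56], [0, 0, 64]].
The requested entry is -216.

-216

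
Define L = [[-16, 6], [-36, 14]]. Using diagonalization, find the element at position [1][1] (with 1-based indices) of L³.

Characteristic polynomial: s^2 + 2s - 8 = (s - 2)(s + 4), so the eigenvalues are -4, 2.
s=-4: eigenvector (1, 2).
s=2: eigenvector (1, 3).
P = [[1, 1], [2, 3]], D = diag(-4, 2), P⁻¹ = [[3, -1], [-2, 1]].
L³ = P·diag(-64, 8)·P⁻¹ = [[-208, 72], [-432, 152]].
The requested entry is -208.

-208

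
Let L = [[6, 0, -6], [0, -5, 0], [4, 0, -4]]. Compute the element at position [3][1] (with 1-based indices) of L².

8

Characteristic polynomial: μ^3 + 3μ^2 - 10μ = μ(μ - 2)(μ + 5), so the eigenvalues are -5, 0, 2.
μ=-5: eigenvector (0, 1, 0).
μ=2: eigenvector (3, 0, 2).
μ=0: eigenvector (1, 0, 1).
P = [[0, 3, 1], [1, 0, 0], [0, 2, 1]], D = diag(-5, 2, 0), P⁻¹ = [[0, 1, 0], [1, 0, -1], [-2, 0, 3]].
L² = P·diag(25, 4, 0)·P⁻¹ = [[12, 0, -12], [0, 25, 0], [8, 0, -8]].
The requested entry is 8.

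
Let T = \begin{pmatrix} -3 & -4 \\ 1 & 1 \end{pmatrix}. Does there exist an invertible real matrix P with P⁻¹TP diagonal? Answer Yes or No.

No

Characteristic polynomial: p(s) = s^2 + 2s + 1 = (s + 1)^2.
s = -1 has algebraic multiplicity 2; rank(T + 1I) = 1, so geometric multiplicity = 1.
Geometric multiplicity < algebraic multiplicity, so T is not diagonalizable.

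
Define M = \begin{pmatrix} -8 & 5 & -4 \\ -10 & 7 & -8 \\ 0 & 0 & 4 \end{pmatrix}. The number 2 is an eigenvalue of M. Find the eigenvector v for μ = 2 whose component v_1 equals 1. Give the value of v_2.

M − 2I = [[-10, 5, -4], [-10, 5, -8], [0, 0, 2]].
Solving (M − 2I)v = 0 gives the eigenspace spanned by (1, 2, 0).
With v_1 = 1, v = (1, 2, 0), so v_2 = 2.

2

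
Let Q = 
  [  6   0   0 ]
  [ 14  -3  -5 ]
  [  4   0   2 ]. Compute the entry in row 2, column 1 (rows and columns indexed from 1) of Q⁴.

1150

Characteristic polynomial: r^3 - 5r^2 - 12r + 36 = (r - 6)(r - 2)(r + 3), so the eigenvalues are -3, 2, 6.
r=6: eigenvector (1, 1, 1).
r=-3: eigenvector (0, 1, 0).
r=2: eigenvector (0, 1, -1).
P = [[1, 0, 0], [1, 1, 1], [1, 0, -1]], D = diag(6, -3, 2), P⁻¹ = [[1, 0, 0], [-2, 1, 1], [1, 0, -1]].
Q⁴ = P·diag(1296, 81, 16)·P⁻¹ = [[1296, 0, 0], [1150, 81, 65], [1280, 0, 16]].
The requested entry is 1150.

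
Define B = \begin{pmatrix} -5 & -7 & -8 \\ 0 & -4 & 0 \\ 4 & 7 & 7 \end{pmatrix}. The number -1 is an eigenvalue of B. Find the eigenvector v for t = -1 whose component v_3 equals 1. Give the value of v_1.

-2

B + 1I = [[-4, -7, -8], [0, -3, 0], [4, 7, 8]].
Solving (B + 1I)v = 0 gives the eigenspace spanned by (-2, 0, 1).
With v_3 = 1, v = (-2, 0, 1), so v_1 = -2.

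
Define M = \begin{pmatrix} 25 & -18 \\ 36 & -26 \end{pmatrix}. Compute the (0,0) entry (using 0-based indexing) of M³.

Characteristic polynomial: s^2 + s - 2 = (s - 1)(s + 2), so the eigenvalues are -2, 1.
s=1: eigenvector (-3, -4).
s=-2: eigenvector (-2, -3).
P = [[-3, -2], [-4, -3]], D = diag(1, -2), P⁻¹ = [[-3, 2], [4, -3]].
M³ = P·diag(1, -8)·P⁻¹ = [[73, -54], [108, -80]].
The requested entry is 73.

73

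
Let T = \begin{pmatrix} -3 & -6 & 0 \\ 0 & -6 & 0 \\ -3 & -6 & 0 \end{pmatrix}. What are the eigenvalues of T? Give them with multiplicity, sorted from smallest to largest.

-6, -3, 0

Characteristic polynomial: p(r) = r^3 + 9r^2 + 18r = r(r + 3)(r + 6).
Roots (with multiplicity): -6, -3, 0.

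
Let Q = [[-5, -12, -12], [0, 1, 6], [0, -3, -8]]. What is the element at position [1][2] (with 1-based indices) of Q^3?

Characteristic polynomial: t^3 + 12t^2 + 45t + 50 = (t + 2)(t + 5)^2, so the eigenvalues are -5, -5, -2.
t=-2: eigenvector (4, -2, 1).
t=-5: eigenvector (2, -1, 1).
t=-5: eigenvector (1, 0, 0).
P = [[4, 2, 1], [-2, -1, 0], [1, 1, 0]], D = diag(-2, -5, -5), P⁻¹ = [[0, -1, -1], [0, 1, 2], [1, 2, 0]].
Q³ = P·diag(-8, -125, -125)·P⁻¹ = [[-125, -468, -468], [0, 109, 234], [0, -117, -242]].
The requested entry is -468.

-468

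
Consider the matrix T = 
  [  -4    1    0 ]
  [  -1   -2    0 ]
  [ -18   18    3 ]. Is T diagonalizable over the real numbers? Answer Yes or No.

Characteristic polynomial: p(s) = s^3 + 3s^2 - 9s - 27 = (s - 3)(s + 3)^2.
s = -3 has algebraic multiplicity 2; rank(T + 3I) = 2, so geometric multiplicity = 1.
Geometric multiplicity < algebraic multiplicity, so T is not diagonalizable.

No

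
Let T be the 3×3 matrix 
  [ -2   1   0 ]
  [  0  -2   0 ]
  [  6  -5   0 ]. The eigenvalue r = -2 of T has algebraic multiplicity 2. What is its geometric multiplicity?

1

T + 2I = [[0, 1, 0], [0, 0, 0], [6, -5, 2]].
This matrix has rank 2, so its null space has dimension 3 − 2 = 1.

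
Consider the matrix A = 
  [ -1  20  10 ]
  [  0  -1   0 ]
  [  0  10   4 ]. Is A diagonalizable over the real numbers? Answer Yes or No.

Characteristic polynomial: p(λ) = λ^3 - 2λ^2 - 7λ - 4 = (λ - 4)(λ + 1)^2.
λ = -1 has algebraic multiplicity 2; rank(A + 1I) = 1, so geometric multiplicity = 2.
Every eigenvalue has geometric = algebraic multiplicity, so A is diagonalizable.

Yes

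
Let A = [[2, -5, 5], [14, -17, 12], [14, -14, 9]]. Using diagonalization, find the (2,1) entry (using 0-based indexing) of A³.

-266

Characteristic polynomial: μ^3 + 6μ^2 - μ - 30 = (μ - 2)(μ + 3)(μ + 5), so the eigenvalues are -5, -3, 2.
μ=-3: eigenvector (1, 1, 0).
μ=2: eigenvector (1, 2, 2).
μ=-5: eigenvector (0, 1, 1).
P = [[1, 1, 0], [1, 2, 1], [0, 2, 1]], D = diag(-3, 2, -5), P⁻¹ = [[0, 1, -1], [1, -1, 1], [-2, 2, -1]].
A³ = P·diag(-27, 8, -125)·P⁻¹ = [[8, -35, 35], [266, -293, 168], [266, -266, 141]].
The requested entry is -266.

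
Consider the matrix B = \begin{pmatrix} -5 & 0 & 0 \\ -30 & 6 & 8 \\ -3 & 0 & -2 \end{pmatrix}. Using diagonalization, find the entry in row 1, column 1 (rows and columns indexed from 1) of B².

25

Characteristic polynomial: μ^3 + μ^2 - 32μ - 60 = (μ - 6)(μ + 2)(μ + 5), so the eigenvalues are -5, -2, 6.
μ=-5: eigenvector (1, 2, 1).
μ=6: eigenvector (0, 1, 0).
μ=-2: eigenvector (0, -1, 1).
P = [[1, 0, 0], [2, 1, -1], [1, 0, 1]], D = diag(-5, 6, -2), P⁻¹ = [[1, 0, 0], [-3, 1, 1], [-1, 0, 1]].
B² = P·diag(25, 36, 4)·P⁻¹ = [[25, 0, 0], [-54, 36, 32], [21, 0, 4]].
The requested entry is 25.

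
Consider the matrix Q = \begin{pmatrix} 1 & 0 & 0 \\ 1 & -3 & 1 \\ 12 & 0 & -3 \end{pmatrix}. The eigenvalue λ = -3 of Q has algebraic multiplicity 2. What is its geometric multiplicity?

Q + 3I = [[4, 0, 0], [1, 0, 1], [12, 0, 0]].
This matrix has rank 2, so its null space has dimension 3 − 2 = 1.

1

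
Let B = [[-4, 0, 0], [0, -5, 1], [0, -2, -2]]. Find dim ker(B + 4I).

2

B + 4I = [[0, 0, 0], [0, -1, 1], [0, -2, 2]].
This matrix has rank 1, so its null space has dimension 3 − 1 = 2.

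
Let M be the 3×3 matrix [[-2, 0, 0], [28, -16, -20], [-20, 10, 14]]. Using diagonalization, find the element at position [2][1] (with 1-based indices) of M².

Characteristic polynomial: μ^3 + 4μ^2 - 20μ - 48 = (μ - 4)(μ + 2)(μ + 6), so the eigenvalues are -6, -2, 4.
μ=-2: eigenvector (1, 2, 0).
μ=-6: eigenvector (0, 2, -1).
μ=4: eigenvector (0, -1, 1).
P = [[1, 0, 0], [2, 2, -1], [0, -1, 1]], D = diag(-2, -6, 4), P⁻¹ = [[1, 0, 0], [-2, 1, 1], [-2, 1, 2]].
M² = P·diag(4, 36, 16)·P⁻¹ = [[4, 0, 0], [-104, 56, 40], [40, -20, -4]].
The requested entry is -104.

-104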